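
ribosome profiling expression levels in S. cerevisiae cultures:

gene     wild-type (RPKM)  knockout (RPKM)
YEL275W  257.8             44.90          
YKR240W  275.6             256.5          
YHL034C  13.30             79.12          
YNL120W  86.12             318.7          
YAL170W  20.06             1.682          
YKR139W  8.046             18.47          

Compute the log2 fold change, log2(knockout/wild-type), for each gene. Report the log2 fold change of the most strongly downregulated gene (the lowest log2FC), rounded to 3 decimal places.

-3.576

log2(44.90/257.8) = -2.521  (YEL275W)
log2(256.5/275.6) = -0.104  (YKR240W)
log2(79.12/13.30) = 2.573  (YHL034C)
log2(318.7/86.12) = 1.888  (YNL120W)
log2(1.682/20.06) = -3.576  (YAL170W)
log2(18.47/8.046) = 1.199  (YKR139W)
YAL170W is most strongly downregulated.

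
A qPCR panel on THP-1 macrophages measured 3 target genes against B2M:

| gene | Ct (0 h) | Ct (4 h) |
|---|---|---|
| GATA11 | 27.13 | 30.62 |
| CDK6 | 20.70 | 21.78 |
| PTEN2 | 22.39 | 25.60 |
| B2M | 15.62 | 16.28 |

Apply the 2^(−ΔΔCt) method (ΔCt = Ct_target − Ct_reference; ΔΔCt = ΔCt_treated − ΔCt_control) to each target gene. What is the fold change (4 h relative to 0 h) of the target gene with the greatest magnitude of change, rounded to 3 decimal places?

0.141

GATA11: ΔΔCt = (30.62−16.28) − (27.13−15.62) = 14.34 − 11.51 = 2.83; fold change = 2^-2.83 = 0.141
CDK6: ΔΔCt = (21.78−16.28) − (20.70−15.62) = 5.50 − 5.08 = 0.42; fold change = 2^-0.42 = 0.747
PTEN2: ΔΔCt = (25.60−16.28) − (22.39−15.62) = 9.32 − 6.77 = 2.55; fold change = 2^-2.55 = 0.171
GATA11 has the largest |ΔΔCt| = 2.83.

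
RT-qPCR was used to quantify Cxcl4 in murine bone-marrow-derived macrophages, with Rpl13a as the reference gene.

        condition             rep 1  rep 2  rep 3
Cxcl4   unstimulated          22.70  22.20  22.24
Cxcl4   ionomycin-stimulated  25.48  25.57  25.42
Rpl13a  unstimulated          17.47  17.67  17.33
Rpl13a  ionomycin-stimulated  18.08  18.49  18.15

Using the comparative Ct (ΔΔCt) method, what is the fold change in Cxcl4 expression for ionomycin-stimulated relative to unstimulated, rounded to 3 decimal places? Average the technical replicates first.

0.195

Mean Ct: Cxcl4 unstimulated 22.380; Cxcl4 ionomycin-stimulated 25.490; Rpl13a unstimulated 17.490; Rpl13a ionomycin-stimulated 18.240
ΔCt(unstimulated) = 22.380 − 17.490 = 4.890
ΔCt(ionomycin-stimulated) = 25.490 − 18.240 = 7.250
ΔΔCt = 7.250 − 4.890 = 2.360
Fold change = 2^(−2.360) = 0.1948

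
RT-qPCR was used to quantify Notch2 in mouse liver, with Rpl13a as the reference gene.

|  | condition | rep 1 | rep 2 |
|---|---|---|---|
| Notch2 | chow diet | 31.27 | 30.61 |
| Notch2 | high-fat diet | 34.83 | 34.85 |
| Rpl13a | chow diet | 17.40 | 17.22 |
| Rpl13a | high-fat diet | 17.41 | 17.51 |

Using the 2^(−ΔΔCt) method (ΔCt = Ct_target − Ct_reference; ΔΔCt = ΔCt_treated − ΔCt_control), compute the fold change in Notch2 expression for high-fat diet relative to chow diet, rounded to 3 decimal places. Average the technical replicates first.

0.074

Mean Ct: Notch2 chow diet 30.940; Notch2 high-fat diet 34.840; Rpl13a chow diet 17.310; Rpl13a high-fat diet 17.460
ΔCt(chow diet) = 30.940 − 17.310 = 13.630
ΔCt(high-fat diet) = 34.840 − 17.460 = 17.380
ΔΔCt = 17.380 − 13.630 = 3.750
Fold change = 2^(−3.750) = 0.0743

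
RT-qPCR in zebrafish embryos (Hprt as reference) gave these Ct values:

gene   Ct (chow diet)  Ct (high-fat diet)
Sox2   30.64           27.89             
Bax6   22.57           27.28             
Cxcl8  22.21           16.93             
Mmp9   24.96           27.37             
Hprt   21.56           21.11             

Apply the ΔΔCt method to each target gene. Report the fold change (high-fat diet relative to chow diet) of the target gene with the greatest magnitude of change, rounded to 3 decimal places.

Sox2: ΔΔCt = (27.89−21.11) − (30.64−21.56) = 6.78 − 9.08 = -2.30; fold change = 2^2.30 = 4.925
Bax6: ΔΔCt = (27.28−21.11) − (22.57−21.56) = 6.17 − 1.01 = 5.16; fold change = 2^-5.16 = 0.028
Cxcl8: ΔΔCt = (16.93−21.11) − (22.21−21.56) = -4.18 − 0.65 = -4.83; fold change = 2^4.83 = 28.443
Mmp9: ΔΔCt = (27.37−21.11) − (24.96−21.56) = 6.26 − 3.40 = 2.86; fold change = 2^-2.86 = 0.138
Bax6 has the largest |ΔΔCt| = 5.16.

0.028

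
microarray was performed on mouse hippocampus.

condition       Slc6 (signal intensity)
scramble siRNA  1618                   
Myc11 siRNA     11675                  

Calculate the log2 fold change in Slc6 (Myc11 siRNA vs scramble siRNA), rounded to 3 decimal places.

Fold change = 11675 / 1618 = 7.2157
log2(7.2157) = 2.8511

2.851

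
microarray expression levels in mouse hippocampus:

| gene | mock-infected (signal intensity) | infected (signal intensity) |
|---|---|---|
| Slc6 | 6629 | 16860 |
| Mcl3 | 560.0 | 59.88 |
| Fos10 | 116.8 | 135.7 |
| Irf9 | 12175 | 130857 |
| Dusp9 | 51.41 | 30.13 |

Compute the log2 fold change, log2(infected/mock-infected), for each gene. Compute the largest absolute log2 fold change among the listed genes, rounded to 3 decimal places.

log2(16860/6629) = 1.347  (Slc6)
log2(59.88/560.0) = -3.225  (Mcl3)
log2(135.7/116.8) = 0.216  (Fos10)
log2(130857/12175) = 3.426  (Irf9)
log2(30.13/51.41) = -0.771  (Dusp9)
The largest magnitude belongs to Irf9.

3.426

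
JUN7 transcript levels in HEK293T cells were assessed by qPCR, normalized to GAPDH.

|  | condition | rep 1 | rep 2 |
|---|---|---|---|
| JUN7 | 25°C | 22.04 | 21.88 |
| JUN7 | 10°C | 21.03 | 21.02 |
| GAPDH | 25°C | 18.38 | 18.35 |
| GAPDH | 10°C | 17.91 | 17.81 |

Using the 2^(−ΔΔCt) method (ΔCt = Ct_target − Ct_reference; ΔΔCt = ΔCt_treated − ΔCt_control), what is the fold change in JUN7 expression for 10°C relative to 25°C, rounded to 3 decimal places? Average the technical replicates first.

Mean Ct: JUN7 25°C 21.960; JUN7 10°C 21.025; GAPDH 25°C 18.365; GAPDH 10°C 17.860
ΔCt(25°C) = 21.960 − 18.365 = 3.595
ΔCt(10°C) = 21.025 − 17.860 = 3.165
ΔΔCt = 3.165 − 3.595 = -0.430
Fold change = 2^(−(-0.430)) = 2^0.430 = 1.3472

1.347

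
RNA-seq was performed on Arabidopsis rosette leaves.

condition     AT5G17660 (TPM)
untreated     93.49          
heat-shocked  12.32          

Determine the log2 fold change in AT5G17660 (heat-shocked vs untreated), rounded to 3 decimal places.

-2.924

Fold change = 12.32 / 93.49 = 0.1318
log2(0.1318) = -2.9238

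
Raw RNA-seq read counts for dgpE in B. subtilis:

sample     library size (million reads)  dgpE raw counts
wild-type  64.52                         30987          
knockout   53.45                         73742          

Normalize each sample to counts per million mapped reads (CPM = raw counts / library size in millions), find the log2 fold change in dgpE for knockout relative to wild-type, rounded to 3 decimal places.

1.522

CPM(wild-type) = 30987 / 64.52 = 480.2697
CPM(knockout) = 73742 / 53.45 = 1379.6445
Fold change = 1379.6445 / 480.2697 = 2.87265
log2(2.87265) = 1.5224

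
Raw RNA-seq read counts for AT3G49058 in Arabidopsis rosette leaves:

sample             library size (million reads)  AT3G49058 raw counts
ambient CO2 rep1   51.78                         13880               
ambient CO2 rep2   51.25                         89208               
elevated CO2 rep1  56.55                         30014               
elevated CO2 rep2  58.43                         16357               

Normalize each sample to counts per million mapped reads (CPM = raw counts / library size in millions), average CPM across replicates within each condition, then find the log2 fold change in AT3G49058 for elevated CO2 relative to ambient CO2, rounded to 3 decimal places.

-1.309

CPM(ambient CO2 rep1) = 13880 / 51.78 = 268.0572
CPM(ambient CO2 rep2) = 89208 / 51.25 = 1740.6439
CPM(elevated CO2 rep1) = 30014 / 56.55 = 530.7515
CPM(elevated CO2 rep2) = 16357 / 58.43 = 279.9418
mean CPM(ambient CO2) = 1004.3505; mean CPM(elevated CO2) = 405.3467
Fold change = 405.3467 / 1004.3505 = 0.40359
log2(0.40359) = -1.3090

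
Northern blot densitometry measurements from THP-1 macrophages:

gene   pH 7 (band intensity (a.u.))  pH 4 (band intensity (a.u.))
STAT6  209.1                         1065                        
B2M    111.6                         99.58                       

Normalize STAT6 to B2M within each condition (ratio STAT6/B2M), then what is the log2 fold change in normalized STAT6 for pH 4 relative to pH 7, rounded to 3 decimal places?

2.513

STAT6/B2M (pH 7) = 209.1 / 111.6 = 1.8737
STAT6/B2M (pH 4) = 1065 / 99.58 = 10.695
Fold change = 10.695 / 1.8737 = 5.7080
log2(5.7080) = 2.5130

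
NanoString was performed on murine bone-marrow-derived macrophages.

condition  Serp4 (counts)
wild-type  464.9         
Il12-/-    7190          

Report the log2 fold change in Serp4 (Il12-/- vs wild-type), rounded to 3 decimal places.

Fold change = 7190 / 464.9 = 15.4657
log2(15.4657) = 3.9510

3.951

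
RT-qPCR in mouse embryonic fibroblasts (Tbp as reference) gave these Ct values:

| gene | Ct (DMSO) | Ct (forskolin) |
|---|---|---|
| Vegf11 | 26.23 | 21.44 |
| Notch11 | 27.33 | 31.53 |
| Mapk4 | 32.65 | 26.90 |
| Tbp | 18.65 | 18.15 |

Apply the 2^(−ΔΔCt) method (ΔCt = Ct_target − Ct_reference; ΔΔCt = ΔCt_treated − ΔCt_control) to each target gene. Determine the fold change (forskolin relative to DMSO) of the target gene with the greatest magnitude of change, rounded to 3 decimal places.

38.055

Vegf11: ΔΔCt = (21.44−18.15) − (26.23−18.65) = 3.29 − 7.58 = -4.29; fold change = 2^4.29 = 19.562
Notch11: ΔΔCt = (31.53−18.15) − (27.33−18.65) = 13.38 − 8.68 = 4.70; fold change = 2^-4.70 = 0.038
Mapk4: ΔΔCt = (26.90−18.15) − (32.65−18.65) = 8.75 − 14.00 = -5.25; fold change = 2^5.25 = 38.055
Mapk4 has the largest |ΔΔCt| = 5.25.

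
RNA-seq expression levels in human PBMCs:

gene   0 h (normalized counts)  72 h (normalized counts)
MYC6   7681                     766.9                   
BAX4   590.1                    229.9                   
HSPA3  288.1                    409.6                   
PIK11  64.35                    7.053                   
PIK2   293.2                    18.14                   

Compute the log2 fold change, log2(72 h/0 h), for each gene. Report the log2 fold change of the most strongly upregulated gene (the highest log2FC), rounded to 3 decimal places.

0.508

log2(766.9/7681) = -3.324  (MYC6)
log2(229.9/590.1) = -1.360  (BAX4)
log2(409.6/288.1) = 0.508  (HSPA3)
log2(7.053/64.35) = -3.190  (PIK11)
log2(18.14/293.2) = -4.015  (PIK2)
HSPA3 is most strongly upregulated.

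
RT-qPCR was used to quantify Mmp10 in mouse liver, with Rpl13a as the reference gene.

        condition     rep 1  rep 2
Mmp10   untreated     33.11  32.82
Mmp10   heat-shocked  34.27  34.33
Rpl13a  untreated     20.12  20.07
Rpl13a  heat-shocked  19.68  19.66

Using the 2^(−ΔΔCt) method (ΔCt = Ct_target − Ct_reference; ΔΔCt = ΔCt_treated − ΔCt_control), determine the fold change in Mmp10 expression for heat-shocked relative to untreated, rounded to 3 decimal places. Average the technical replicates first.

0.295

Mean Ct: Mmp10 untreated 32.965; Mmp10 heat-shocked 34.300; Rpl13a untreated 20.095; Rpl13a heat-shocked 19.670
ΔCt(untreated) = 32.965 − 20.095 = 12.870
ΔCt(heat-shocked) = 34.300 − 19.670 = 14.630
ΔΔCt = 14.630 − 12.870 = 1.760
Fold change = 2^(−1.760) = 0.2952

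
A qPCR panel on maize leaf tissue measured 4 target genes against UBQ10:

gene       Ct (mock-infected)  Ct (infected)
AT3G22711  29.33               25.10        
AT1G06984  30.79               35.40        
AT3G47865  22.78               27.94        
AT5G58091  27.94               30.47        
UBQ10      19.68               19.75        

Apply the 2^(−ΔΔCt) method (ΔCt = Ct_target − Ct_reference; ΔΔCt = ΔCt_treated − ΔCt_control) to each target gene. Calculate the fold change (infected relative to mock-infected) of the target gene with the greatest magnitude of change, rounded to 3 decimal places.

0.029

AT3G22711: ΔΔCt = (25.10−19.75) − (29.33−19.68) = 5.35 − 9.65 = -4.30; fold change = 2^4.30 = 19.698
AT1G06984: ΔΔCt = (35.40−19.75) − (30.79−19.68) = 15.65 − 11.11 = 4.54; fold change = 2^-4.54 = 0.043
AT3G47865: ΔΔCt = (27.94−19.75) − (22.78−19.68) = 8.19 − 3.10 = 5.09; fold change = 2^-5.09 = 0.029
AT5G58091: ΔΔCt = (30.47−19.75) − (27.94−19.68) = 10.72 − 8.26 = 2.46; fold change = 2^-2.46 = 0.182
AT3G47865 has the largest |ΔΔCt| = 5.09.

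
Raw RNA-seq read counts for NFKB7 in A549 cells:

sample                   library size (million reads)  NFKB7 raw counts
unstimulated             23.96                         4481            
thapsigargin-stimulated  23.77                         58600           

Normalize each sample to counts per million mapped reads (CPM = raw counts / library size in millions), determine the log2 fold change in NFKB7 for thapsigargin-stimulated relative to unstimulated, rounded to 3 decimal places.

3.720

CPM(unstimulated) = 4481 / 23.96 = 187.0200
CPM(thapsigargin-stimulated) = 58600 / 23.77 = 2465.2924
Fold change = 2465.2924 / 187.0200 = 13.18197
log2(13.18197) = 3.7205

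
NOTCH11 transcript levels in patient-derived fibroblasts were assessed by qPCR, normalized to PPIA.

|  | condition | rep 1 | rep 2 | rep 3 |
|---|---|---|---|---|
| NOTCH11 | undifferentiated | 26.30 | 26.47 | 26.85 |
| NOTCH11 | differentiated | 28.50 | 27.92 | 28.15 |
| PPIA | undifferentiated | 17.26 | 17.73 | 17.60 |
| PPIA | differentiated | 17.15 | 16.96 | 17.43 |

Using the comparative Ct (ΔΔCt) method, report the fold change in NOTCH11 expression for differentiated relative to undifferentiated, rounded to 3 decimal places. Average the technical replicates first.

0.250

Mean Ct: NOTCH11 undifferentiated 26.540; NOTCH11 differentiated 28.190; PPIA undifferentiated 17.530; PPIA differentiated 17.180
ΔCt(undifferentiated) = 26.540 − 17.530 = 9.010
ΔCt(differentiated) = 28.190 − 17.180 = 11.010
ΔΔCt = 11.010 − 9.010 = 2.000
Fold change = 2^(−2.000) = 0.2500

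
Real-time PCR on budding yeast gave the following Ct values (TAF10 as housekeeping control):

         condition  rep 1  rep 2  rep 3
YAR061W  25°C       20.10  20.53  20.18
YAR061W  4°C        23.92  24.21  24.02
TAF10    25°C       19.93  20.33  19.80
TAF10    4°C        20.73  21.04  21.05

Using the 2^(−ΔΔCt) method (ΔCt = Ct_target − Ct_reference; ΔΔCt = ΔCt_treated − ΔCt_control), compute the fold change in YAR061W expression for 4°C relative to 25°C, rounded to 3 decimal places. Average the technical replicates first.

0.138

Mean Ct: YAR061W 25°C 20.270; YAR061W 4°C 24.050; TAF10 25°C 20.020; TAF10 4°C 20.940
ΔCt(25°C) = 20.270 − 20.020 = 0.250
ΔCt(4°C) = 24.050 − 20.940 = 3.110
ΔΔCt = 3.110 − 0.250 = 2.860
Fold change = 2^(−2.860) = 0.1377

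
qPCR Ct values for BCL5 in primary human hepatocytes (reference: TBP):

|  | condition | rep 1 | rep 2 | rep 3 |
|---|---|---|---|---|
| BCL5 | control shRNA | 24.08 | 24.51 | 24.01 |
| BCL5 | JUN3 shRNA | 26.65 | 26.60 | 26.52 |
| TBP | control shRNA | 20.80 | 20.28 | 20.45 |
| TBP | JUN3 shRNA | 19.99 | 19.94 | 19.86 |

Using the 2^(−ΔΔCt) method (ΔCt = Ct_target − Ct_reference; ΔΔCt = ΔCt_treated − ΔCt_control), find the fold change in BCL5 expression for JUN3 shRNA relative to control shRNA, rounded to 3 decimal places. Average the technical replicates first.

Mean Ct: BCL5 control shRNA 24.200; BCL5 JUN3 shRNA 26.590; TBP control shRNA 20.510; TBP JUN3 shRNA 19.930
ΔCt(control shRNA) = 24.200 − 20.510 = 3.690
ΔCt(JUN3 shRNA) = 26.590 − 19.930 = 6.660
ΔΔCt = 6.660 − 3.690 = 2.970
Fold change = 2^(−2.970) = 0.1276

0.128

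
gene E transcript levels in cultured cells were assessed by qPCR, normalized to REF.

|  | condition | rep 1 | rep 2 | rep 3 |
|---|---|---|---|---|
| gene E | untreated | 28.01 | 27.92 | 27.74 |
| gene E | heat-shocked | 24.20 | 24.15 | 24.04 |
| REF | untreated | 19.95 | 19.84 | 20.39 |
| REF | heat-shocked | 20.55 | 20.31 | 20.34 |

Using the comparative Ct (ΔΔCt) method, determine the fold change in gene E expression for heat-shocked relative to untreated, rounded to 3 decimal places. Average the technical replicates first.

Mean Ct: gene E untreated 27.890; gene E heat-shocked 24.130; REF untreated 20.060; REF heat-shocked 20.400
ΔCt(untreated) = 27.890 − 20.060 = 7.830
ΔCt(heat-shocked) = 24.130 − 20.400 = 3.730
ΔΔCt = 3.730 − 7.830 = -4.100
Fold change = 2^(−(-4.100)) = 2^4.100 = 17.1484

17.148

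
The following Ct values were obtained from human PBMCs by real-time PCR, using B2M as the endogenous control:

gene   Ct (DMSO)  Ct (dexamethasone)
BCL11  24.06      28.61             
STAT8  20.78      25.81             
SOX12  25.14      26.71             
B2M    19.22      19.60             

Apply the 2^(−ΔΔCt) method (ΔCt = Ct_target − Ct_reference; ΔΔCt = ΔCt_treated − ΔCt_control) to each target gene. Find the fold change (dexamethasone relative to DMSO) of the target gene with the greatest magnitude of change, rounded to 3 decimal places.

0.040

BCL11: ΔΔCt = (28.61−19.60) − (24.06−19.22) = 9.01 − 4.84 = 4.17; fold change = 2^-4.17 = 0.056
STAT8: ΔΔCt = (25.81−19.60) − (20.78−19.22) = 6.21 − 1.56 = 4.65; fold change = 2^-4.65 = 0.040
SOX12: ΔΔCt = (26.71−19.60) − (25.14−19.22) = 7.11 − 5.92 = 1.19; fold change = 2^-1.19 = 0.438
STAT8 has the largest |ΔΔCt| = 4.65.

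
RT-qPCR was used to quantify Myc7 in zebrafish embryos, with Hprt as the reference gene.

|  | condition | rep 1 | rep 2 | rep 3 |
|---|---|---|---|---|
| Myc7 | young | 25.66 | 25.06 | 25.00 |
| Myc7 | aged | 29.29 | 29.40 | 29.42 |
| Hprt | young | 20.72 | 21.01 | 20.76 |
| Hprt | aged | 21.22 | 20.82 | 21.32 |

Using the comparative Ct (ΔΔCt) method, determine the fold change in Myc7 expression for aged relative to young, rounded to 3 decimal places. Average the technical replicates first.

Mean Ct: Myc7 young 25.240; Myc7 aged 29.370; Hprt young 20.830; Hprt aged 21.120
ΔCt(young) = 25.240 − 20.830 = 4.410
ΔCt(aged) = 29.370 − 21.120 = 8.250
ΔΔCt = 8.250 − 4.410 = 3.840
Fold change = 2^(−3.840) = 0.0698

0.070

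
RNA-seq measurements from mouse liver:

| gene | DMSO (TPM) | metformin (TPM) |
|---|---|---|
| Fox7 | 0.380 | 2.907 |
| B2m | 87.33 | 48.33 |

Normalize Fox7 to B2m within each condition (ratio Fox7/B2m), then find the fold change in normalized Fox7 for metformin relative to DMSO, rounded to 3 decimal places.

13.823

Fox7/B2m (DMSO) = 0.380 / 87.33 = 0.0043513
Fox7/B2m (metformin) = 2.907 / 48.33 = 0.060149
Fold change = 0.060149 / 0.0043513 = 13.8232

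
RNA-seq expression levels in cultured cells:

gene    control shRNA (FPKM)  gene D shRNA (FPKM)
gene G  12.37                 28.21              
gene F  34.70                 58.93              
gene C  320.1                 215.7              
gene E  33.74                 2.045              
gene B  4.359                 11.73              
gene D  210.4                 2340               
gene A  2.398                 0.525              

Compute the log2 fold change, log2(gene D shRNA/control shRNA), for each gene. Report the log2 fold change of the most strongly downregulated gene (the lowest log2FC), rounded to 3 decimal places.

-4.044

log2(28.21/12.37) = 1.189  (gene G)
log2(58.93/34.70) = 0.764  (gene F)
log2(215.7/320.1) = -0.569  (gene C)
log2(2.045/33.74) = -4.044  (gene E)
log2(11.73/4.359) = 1.428  (gene B)
log2(2340/210.4) = 3.475  (gene D)
log2(0.525/2.398) = -2.191  (gene A)
gene E is most strongly downregulated.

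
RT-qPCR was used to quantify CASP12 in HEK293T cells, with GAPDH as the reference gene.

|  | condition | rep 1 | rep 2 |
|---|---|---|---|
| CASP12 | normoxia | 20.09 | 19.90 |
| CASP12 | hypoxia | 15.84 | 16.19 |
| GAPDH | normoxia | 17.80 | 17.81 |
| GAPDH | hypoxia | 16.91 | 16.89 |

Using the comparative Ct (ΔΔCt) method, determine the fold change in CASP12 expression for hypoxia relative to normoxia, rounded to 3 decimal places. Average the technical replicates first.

8.427

Mean Ct: CASP12 normoxia 19.995; CASP12 hypoxia 16.015; GAPDH normoxia 17.805; GAPDH hypoxia 16.900
ΔCt(normoxia) = 19.995 − 17.805 = 2.190
ΔCt(hypoxia) = 16.015 − 16.900 = -0.885
ΔΔCt = -0.885 − 2.190 = -3.075
Fold change = 2^(−(-3.075)) = 2^3.075 = 8.4269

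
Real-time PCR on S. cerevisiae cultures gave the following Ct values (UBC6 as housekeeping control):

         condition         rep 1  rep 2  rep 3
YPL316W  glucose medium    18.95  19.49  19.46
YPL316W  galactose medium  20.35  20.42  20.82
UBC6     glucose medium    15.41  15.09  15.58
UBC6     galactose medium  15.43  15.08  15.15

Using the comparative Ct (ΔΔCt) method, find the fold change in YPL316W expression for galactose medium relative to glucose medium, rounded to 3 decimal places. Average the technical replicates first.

Mean Ct: YPL316W glucose medium 19.300; YPL316W galactose medium 20.530; UBC6 glucose medium 15.360; UBC6 galactose medium 15.220
ΔCt(glucose medium) = 19.300 − 15.360 = 3.940
ΔCt(galactose medium) = 20.530 − 15.220 = 5.310
ΔΔCt = 5.310 − 3.940 = 1.370
Fold change = 2^(−1.370) = 0.3869

0.387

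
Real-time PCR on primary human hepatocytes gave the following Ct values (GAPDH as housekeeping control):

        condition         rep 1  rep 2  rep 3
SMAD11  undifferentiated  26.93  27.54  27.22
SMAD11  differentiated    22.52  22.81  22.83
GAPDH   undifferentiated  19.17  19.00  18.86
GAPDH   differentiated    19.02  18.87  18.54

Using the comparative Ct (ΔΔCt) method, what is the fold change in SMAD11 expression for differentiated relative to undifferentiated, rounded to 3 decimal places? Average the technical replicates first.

19.835

Mean Ct: SMAD11 undifferentiated 27.230; SMAD11 differentiated 22.720; GAPDH undifferentiated 19.010; GAPDH differentiated 18.810
ΔCt(undifferentiated) = 27.230 − 19.010 = 8.220
ΔCt(differentiated) = 22.720 − 18.810 = 3.910
ΔΔCt = 3.910 − 8.220 = -4.310
Fold change = 2^(−(-4.310)) = 2^4.310 = 19.8353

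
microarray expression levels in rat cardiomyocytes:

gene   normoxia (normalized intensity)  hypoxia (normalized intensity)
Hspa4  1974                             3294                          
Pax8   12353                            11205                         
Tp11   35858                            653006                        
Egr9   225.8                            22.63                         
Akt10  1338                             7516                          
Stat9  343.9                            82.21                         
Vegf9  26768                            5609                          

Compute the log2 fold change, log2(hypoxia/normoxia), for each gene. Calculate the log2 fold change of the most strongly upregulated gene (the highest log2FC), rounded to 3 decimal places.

4.187

log2(3294/1974) = 0.739  (Hspa4)
log2(11205/12353) = -0.141  (Pax8)
log2(653006/35858) = 4.187  (Tp11)
log2(22.63/225.8) = -3.319  (Egr9)
log2(7516/1338) = 2.490  (Akt10)
log2(82.21/343.9) = -2.065  (Stat9)
log2(5609/26768) = -2.255  (Vegf9)
Tp11 is most strongly upregulated.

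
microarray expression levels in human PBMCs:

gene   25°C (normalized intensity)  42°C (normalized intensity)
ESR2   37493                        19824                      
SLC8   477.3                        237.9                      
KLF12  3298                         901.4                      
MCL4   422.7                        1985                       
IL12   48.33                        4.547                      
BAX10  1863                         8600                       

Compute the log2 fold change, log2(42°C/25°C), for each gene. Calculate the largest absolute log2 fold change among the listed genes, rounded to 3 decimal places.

log2(19824/37493) = -0.919  (ESR2)
log2(237.9/477.3) = -1.005  (SLC8)
log2(901.4/3298) = -1.871  (KLF12)
log2(1985/422.7) = 2.231  (MCL4)
log2(4.547/48.33) = -3.410  (IL12)
log2(8600/1863) = 2.207  (BAX10)
The largest magnitude belongs to IL12.

3.410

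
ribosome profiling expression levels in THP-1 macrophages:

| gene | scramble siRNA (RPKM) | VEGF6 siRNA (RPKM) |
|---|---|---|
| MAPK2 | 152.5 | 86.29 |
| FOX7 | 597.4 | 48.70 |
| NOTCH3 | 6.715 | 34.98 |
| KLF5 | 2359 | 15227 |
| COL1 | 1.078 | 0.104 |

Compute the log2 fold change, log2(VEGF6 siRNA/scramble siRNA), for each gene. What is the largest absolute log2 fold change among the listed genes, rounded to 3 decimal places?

3.617

log2(86.29/152.5) = -0.822  (MAPK2)
log2(48.70/597.4) = -3.617  (FOX7)
log2(34.98/6.715) = 2.381  (NOTCH3)
log2(15227/2359) = 2.690  (KLF5)
log2(0.104/1.078) = -3.374  (COL1)
The largest magnitude belongs to FOX7.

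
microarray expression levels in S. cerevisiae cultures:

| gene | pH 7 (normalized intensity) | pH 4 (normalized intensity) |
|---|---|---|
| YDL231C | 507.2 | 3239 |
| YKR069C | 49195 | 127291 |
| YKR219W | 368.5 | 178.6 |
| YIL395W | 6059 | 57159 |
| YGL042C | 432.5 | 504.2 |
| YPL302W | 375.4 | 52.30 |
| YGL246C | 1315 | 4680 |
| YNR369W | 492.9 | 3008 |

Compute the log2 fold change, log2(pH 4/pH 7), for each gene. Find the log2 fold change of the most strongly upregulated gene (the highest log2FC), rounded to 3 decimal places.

log2(3239/507.2) = 2.675  (YDL231C)
log2(127291/49195) = 1.372  (YKR069C)
log2(178.6/368.5) = -1.045  (YKR219W)
log2(57159/6059) = 3.238  (YIL395W)
log2(504.2/432.5) = 0.221  (YGL042C)
log2(52.30/375.4) = -2.844  (YPL302W)
log2(4680/1315) = 1.831  (YGL246C)
log2(3008/492.9) = 2.609  (YNR369W)
YIL395W is most strongly upregulated.

3.238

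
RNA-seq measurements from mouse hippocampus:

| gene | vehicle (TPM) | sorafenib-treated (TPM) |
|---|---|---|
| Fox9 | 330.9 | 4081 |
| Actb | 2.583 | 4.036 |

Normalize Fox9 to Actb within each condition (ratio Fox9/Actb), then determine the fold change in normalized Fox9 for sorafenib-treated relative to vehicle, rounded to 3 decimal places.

7.893

Fox9/Actb (vehicle) = 330.9 / 2.583 = 128.11
Fox9/Actb (sorafenib-treated) = 4081 / 4.036 = 1011.1
Fold change = 1011.1 / 128.11 = 7.8930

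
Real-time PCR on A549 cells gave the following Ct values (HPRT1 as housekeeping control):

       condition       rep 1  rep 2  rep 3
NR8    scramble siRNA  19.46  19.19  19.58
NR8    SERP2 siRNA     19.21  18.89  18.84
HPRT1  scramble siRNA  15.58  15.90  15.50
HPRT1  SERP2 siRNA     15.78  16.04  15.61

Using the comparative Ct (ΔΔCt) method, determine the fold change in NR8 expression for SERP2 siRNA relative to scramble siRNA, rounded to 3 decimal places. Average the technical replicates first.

1.495

Mean Ct: NR8 scramble siRNA 19.410; NR8 SERP2 siRNA 18.980; HPRT1 scramble siRNA 15.660; HPRT1 SERP2 siRNA 15.810
ΔCt(scramble siRNA) = 19.410 − 15.660 = 3.750
ΔCt(SERP2 siRNA) = 18.980 − 15.810 = 3.170
ΔΔCt = 3.170 − 3.750 = -0.580
Fold change = 2^(−(-0.580)) = 2^0.580 = 1.4948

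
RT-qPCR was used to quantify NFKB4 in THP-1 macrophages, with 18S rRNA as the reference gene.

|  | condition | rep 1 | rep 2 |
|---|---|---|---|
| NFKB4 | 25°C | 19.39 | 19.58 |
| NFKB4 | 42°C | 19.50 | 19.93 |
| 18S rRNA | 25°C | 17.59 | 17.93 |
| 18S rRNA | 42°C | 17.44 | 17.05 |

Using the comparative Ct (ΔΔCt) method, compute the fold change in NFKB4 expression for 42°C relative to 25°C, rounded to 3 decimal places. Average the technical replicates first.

Mean Ct: NFKB4 25°C 19.485; NFKB4 42°C 19.715; 18S rRNA 25°C 17.760; 18S rRNA 42°C 17.245
ΔCt(25°C) = 19.485 − 17.760 = 1.725
ΔCt(42°C) = 19.715 − 17.245 = 2.470
ΔΔCt = 2.470 − 1.725 = 0.745
Fold change = 2^(−0.745) = 0.5967

0.597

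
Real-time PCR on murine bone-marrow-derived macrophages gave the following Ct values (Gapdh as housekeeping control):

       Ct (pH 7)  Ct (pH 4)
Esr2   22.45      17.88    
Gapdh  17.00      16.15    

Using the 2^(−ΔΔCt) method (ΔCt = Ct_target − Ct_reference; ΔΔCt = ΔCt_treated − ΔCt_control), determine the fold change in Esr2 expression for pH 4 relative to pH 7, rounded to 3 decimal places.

13.177

ΔCt(pH 7) = 22.450 − 17.000 = 5.450
ΔCt(pH 4) = 17.880 − 16.150 = 1.730
ΔΔCt = 1.730 − 5.450 = -3.720
Fold change = 2^(−(-3.720)) = 2^3.720 = 13.1775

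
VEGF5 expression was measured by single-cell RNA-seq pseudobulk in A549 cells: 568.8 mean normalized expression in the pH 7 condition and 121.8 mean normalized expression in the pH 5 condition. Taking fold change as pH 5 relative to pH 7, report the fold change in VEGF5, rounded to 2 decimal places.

0.21

Fold change = 121.8 / 568.8 = 0.214
VEGF5 is downregulated.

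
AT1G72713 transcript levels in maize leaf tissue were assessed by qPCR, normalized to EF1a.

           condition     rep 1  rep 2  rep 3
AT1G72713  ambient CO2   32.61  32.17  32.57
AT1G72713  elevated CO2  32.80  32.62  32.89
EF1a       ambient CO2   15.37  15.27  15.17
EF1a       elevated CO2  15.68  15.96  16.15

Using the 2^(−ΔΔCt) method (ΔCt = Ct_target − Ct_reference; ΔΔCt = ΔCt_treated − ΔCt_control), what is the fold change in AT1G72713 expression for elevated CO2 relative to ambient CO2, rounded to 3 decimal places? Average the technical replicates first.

Mean Ct: AT1G72713 ambient CO2 32.450; AT1G72713 elevated CO2 32.770; EF1a ambient CO2 15.270; EF1a elevated CO2 15.930
ΔCt(ambient CO2) = 32.450 − 15.270 = 17.180
ΔCt(elevated CO2) = 32.770 − 15.930 = 16.840
ΔΔCt = 16.840 − 17.180 = -0.340
Fold change = 2^(−(-0.340)) = 2^0.340 = 1.2658

1.266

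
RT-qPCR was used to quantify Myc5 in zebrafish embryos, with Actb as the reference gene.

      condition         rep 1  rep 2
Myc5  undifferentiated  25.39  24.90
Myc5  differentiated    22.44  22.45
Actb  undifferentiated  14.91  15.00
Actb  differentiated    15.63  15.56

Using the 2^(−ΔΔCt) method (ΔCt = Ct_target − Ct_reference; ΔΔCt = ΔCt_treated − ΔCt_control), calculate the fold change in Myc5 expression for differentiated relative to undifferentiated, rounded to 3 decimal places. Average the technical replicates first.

10.126

Mean Ct: Myc5 undifferentiated 25.145; Myc5 differentiated 22.445; Actb undifferentiated 14.955; Actb differentiated 15.595
ΔCt(undifferentiated) = 25.145 − 14.955 = 10.190
ΔCt(differentiated) = 22.445 − 15.595 = 6.850
ΔΔCt = 6.850 − 10.190 = -3.340
Fold change = 2^(−(-3.340)) = 2^3.340 = 10.1261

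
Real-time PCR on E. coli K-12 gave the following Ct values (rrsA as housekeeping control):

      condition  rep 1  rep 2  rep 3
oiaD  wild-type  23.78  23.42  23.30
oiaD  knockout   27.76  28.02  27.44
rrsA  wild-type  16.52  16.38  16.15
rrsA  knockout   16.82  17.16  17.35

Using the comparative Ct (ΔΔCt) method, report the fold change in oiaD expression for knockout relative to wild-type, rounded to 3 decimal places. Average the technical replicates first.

0.090

Mean Ct: oiaD wild-type 23.500; oiaD knockout 27.740; rrsA wild-type 16.350; rrsA knockout 17.110
ΔCt(wild-type) = 23.500 − 16.350 = 7.150
ΔCt(knockout) = 27.740 − 17.110 = 10.630
ΔΔCt = 10.630 − 7.150 = 3.480
Fold change = 2^(−3.480) = 0.0896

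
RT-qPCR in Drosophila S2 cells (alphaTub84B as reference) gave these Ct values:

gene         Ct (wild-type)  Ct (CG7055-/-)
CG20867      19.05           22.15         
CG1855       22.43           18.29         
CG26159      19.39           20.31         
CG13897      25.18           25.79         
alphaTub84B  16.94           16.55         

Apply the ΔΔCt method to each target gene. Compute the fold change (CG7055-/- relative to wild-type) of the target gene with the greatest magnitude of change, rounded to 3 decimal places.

13.454

CG20867: ΔΔCt = (22.15−16.55) − (19.05−16.94) = 5.60 − 2.11 = 3.49; fold change = 2^-3.49 = 0.089
CG1855: ΔΔCt = (18.29−16.55) − (22.43−16.94) = 1.74 − 5.49 = -3.75; fold change = 2^3.75 = 13.454
CG26159: ΔΔCt = (20.31−16.55) − (19.39−16.94) = 3.76 − 2.45 = 1.31; fold change = 2^-1.31 = 0.403
CG13897: ΔΔCt = (25.79−16.55) − (25.18−16.94) = 9.24 − 8.24 = 1.00; fold change = 2^-1.00 = 0.500
CG1855 has the largest |ΔΔCt| = 3.75.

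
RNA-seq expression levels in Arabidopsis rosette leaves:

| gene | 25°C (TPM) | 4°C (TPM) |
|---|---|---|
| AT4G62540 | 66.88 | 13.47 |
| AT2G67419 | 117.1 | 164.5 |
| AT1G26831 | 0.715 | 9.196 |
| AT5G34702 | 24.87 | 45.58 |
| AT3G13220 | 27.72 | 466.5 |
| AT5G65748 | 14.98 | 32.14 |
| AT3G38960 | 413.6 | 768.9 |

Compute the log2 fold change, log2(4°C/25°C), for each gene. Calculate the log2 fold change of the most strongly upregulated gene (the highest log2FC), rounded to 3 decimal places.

log2(13.47/66.88) = -2.312  (AT4G62540)
log2(164.5/117.1) = 0.490  (AT2G67419)
log2(9.196/0.715) = 3.685  (AT1G26831)
log2(45.58/24.87) = 0.874  (AT5G34702)
log2(466.5/27.72) = 4.073  (AT3G13220)
log2(32.14/14.98) = 1.101  (AT5G65748)
log2(768.9/413.6) = 0.895  (AT3G38960)
AT3G13220 is most strongly upregulated.

4.073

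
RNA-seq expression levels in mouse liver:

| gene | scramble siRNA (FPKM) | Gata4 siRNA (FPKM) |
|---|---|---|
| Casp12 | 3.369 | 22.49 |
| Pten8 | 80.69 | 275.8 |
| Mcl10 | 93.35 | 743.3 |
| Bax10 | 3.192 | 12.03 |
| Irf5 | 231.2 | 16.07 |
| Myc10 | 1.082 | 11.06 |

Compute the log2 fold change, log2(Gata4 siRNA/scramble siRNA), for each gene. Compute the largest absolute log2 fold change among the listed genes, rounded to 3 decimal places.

log2(22.49/3.369) = 2.739  (Casp12)
log2(275.8/80.69) = 1.773  (Pten8)
log2(743.3/93.35) = 2.993  (Mcl10)
log2(12.03/3.192) = 1.914  (Bax10)
log2(16.07/231.2) = -3.847  (Irf5)
log2(11.06/1.082) = 3.354  (Myc10)
The largest magnitude belongs to Irf5.

3.847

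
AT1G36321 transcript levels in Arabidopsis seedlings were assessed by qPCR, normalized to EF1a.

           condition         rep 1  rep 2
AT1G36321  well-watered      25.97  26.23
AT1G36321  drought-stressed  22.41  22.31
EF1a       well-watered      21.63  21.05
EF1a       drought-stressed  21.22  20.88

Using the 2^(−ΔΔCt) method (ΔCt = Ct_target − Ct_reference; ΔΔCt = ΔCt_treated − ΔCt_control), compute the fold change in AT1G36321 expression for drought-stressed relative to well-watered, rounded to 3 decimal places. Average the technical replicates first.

10.928

Mean Ct: AT1G36321 well-watered 26.100; AT1G36321 drought-stressed 22.360; EF1a well-watered 21.340; EF1a drought-stressed 21.050
ΔCt(well-watered) = 26.100 − 21.340 = 4.760
ΔCt(drought-stressed) = 22.360 − 21.050 = 1.310
ΔΔCt = 1.310 − 4.760 = -3.450
Fold change = 2^(−(-3.450)) = 2^3.450 = 10.9283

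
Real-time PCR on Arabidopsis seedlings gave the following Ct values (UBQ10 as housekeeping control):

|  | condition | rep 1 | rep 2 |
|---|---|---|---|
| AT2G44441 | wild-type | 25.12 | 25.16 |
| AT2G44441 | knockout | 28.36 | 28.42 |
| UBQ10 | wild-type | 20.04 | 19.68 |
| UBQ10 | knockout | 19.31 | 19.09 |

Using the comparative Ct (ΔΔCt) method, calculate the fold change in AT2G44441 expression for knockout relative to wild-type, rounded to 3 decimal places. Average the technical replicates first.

0.067

Mean Ct: AT2G44441 wild-type 25.140; AT2G44441 knockout 28.390; UBQ10 wild-type 19.860; UBQ10 knockout 19.200
ΔCt(wild-type) = 25.140 − 19.860 = 5.280
ΔCt(knockout) = 28.390 − 19.200 = 9.190
ΔΔCt = 9.190 − 5.280 = 3.910
Fold change = 2^(−3.910) = 0.0665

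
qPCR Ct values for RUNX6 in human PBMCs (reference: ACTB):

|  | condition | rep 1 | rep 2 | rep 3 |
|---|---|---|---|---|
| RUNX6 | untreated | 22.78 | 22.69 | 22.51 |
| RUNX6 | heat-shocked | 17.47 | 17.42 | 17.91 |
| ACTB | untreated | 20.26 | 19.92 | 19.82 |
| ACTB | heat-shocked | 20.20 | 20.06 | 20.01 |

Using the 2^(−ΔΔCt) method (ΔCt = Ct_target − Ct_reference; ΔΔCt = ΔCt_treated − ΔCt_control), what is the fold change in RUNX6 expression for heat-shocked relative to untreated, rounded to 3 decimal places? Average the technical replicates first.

Mean Ct: RUNX6 untreated 22.660; RUNX6 heat-shocked 17.600; ACTB untreated 20.000; ACTB heat-shocked 20.090
ΔCt(untreated) = 22.660 − 20.000 = 2.660
ΔCt(heat-shocked) = 17.600 − 20.090 = -2.490
ΔΔCt = -2.490 − 2.660 = -5.150
Fold change = 2^(−(-5.150)) = 2^5.150 = 35.5062

35.506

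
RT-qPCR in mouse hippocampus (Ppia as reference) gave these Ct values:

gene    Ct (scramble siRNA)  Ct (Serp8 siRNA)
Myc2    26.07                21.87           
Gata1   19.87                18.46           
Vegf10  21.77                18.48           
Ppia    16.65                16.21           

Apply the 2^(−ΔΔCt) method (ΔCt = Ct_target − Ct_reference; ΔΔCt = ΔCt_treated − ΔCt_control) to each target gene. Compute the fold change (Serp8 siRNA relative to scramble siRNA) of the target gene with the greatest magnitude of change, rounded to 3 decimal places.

Myc2: ΔΔCt = (21.87−16.21) − (26.07−16.65) = 5.66 − 9.42 = -3.76; fold change = 2^3.76 = 13.548
Gata1: ΔΔCt = (18.46−16.21) − (19.87−16.65) = 2.25 − 3.22 = -0.97; fold change = 2^0.97 = 1.959
Vegf10: ΔΔCt = (18.48−16.21) − (21.77−16.65) = 2.27 − 5.12 = -2.85; fold change = 2^2.85 = 7.210
Myc2 has the largest |ΔΔCt| = 3.76.

13.548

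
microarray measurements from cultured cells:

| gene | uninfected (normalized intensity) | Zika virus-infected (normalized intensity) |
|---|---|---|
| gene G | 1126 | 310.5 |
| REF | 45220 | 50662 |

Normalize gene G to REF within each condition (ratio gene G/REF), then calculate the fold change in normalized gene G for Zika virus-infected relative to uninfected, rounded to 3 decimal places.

0.246

gene G/REF (uninfected) = 1126 / 45220 = 0.0249
gene G/REF (Zika virus-infected) = 310.5 / 50662 = 0.0061289
Fold change = 0.0061289 / 0.0249 = 0.2461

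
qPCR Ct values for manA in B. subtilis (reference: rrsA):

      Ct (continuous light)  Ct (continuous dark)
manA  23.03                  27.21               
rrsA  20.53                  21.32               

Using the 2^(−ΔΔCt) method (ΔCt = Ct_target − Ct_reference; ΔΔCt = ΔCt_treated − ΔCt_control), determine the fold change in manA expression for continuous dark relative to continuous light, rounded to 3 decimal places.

0.095

ΔCt(continuous light) = 23.030 − 20.530 = 2.500
ΔCt(continuous dark) = 27.210 − 21.320 = 5.890
ΔΔCt = 5.890 − 2.500 = 3.390
Fold change = 2^(−3.390) = 0.0954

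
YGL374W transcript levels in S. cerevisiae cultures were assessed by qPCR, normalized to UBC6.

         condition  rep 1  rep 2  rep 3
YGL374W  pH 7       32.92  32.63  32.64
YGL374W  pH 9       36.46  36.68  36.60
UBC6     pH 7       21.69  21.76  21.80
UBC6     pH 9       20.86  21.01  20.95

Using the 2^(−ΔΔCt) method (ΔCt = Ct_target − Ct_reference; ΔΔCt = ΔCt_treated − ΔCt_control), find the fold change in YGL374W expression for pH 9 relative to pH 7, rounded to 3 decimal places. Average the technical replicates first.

Mean Ct: YGL374W pH 7 32.730; YGL374W pH 9 36.580; UBC6 pH 7 21.750; UBC6 pH 9 20.940
ΔCt(pH 7) = 32.730 − 21.750 = 10.980
ΔCt(pH 9) = 36.580 − 20.940 = 15.640
ΔΔCt = 15.640 − 10.980 = 4.660
Fold change = 2^(−4.660) = 0.0396

0.040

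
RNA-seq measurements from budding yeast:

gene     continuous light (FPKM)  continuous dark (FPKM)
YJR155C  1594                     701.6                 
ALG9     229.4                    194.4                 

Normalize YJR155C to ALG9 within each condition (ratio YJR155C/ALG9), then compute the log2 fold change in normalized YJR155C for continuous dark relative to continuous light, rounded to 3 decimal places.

YJR155C/ALG9 (continuous light) = 1594 / 229.4 = 6.9486
YJR155C/ALG9 (continuous dark) = 701.6 / 194.4 = 3.6091
Fold change = 3.6091 / 6.9486 = 0.5194
log2(0.5194) = -0.9451

-0.945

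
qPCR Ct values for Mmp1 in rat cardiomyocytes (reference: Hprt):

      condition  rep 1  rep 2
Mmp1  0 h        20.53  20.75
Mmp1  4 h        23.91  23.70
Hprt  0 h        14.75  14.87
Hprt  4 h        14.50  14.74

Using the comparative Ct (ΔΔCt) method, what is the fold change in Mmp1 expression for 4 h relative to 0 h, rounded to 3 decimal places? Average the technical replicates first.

0.098

Mean Ct: Mmp1 0 h 20.640; Mmp1 4 h 23.805; Hprt 0 h 14.810; Hprt 4 h 14.620
ΔCt(0 h) = 20.640 − 14.810 = 5.830
ΔCt(4 h) = 23.805 − 14.620 = 9.185
ΔΔCt = 9.185 − 5.830 = 3.355
Fold change = 2^(−3.355) = 0.0977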